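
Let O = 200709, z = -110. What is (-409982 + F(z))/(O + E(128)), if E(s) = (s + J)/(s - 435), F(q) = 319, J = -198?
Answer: -125766541/61617733 ≈ -2.0411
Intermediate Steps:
E(s) = (-198 + s)/(-435 + s) (E(s) = (s - 198)/(s - 435) = (-198 + s)/(-435 + s))
(-409982 + F(z))/(O + E(128)) = (-409982 + 319)/(200709 + (-198 + 128)/(-435 + 128)) = -409663/(200709 - 70/(-307)) = -409663/(200709 - 1/307*(-70)) = -409663/(200709 + 70/307) = -409663/61617733/307 = -409663*307/61617733 = -125766541/61617733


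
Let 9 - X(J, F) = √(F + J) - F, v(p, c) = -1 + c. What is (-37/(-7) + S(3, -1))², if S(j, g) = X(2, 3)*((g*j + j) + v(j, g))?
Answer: 18141/49 - 524*√5/7 ≈ 202.84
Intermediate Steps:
X(J, F) = 9 + F - √(F + J) (X(J, F) = 9 - (√(F + J) - F) = 9 + (F - √(F + J)) = 9 + F - √(F + J))
S(j, g) = (12 - √5)*(-1 + g + j + g*j) (S(j, g) = (9 + 3 - √(3 + 2))*((g*j + j) + (-1 + g)) = (9 + 3 - √5)*((j + g*j) + (-1 + g)) = (12 - √5)*(-1 + g + j + g*j))
(-37/(-7) + S(3, -1))² = (-37/(-7) + (12 - √5)*(-1 - 1 + 3 - 1*3))² = (-37*(-⅐) + (12 - √5)*(-1 - 1 + 3 - 3))² = (37/7 + (12 - √5)*(-2))² = (37/7 + (-24 + 2*√5))² = (-131/7 + 2*√5)²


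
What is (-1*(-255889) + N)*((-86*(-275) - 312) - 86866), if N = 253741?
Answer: -32375774640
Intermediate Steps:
(-1*(-255889) + N)*((-86*(-275) - 312) - 86866) = (-1*(-255889) + 253741)*((-86*(-275) - 312) - 86866) = (255889 + 253741)*((23650 - 312) - 86866) = 509630*(23338 - 86866) = 509630*(-63528) = -32375774640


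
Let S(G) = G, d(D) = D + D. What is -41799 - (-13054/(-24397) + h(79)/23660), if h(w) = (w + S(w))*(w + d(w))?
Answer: -12064492715341/288616510 ≈ -41801.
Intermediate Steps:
d(D) = 2*D
h(w) = 6*w² (h(w) = (w + w)*(w + 2*w) = (2*w)*(3*w) = 6*w²)
-41799 - (-13054/(-24397) + h(79)/23660) = -41799 - (-13054/(-24397) + (6*79²)/23660) = -41799 - (-13054*(-1/24397) + (6*6241)*(1/23660)) = -41799 - (13054/24397 + 37446*(1/23660)) = -41799 - (13054/24397 + 18723/11830) = -41799 - 1*611213851/288616510 = -41799 - 611213851/288616510 = -12064492715341/288616510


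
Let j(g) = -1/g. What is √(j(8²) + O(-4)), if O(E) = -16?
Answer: 5*I*√41/8 ≈ 4.002*I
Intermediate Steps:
√(j(8²) + O(-4)) = √(-1/(8²) - 16) = √(-1/64 - 16) = √(-1025/64) = 5*I*√41/8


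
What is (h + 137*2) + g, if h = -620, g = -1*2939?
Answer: -3285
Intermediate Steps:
g = -2939
(h + 137*2) + g = (-620 + 137*2) - 2939 = (-620 + 274) - 2939 = -346 - 2939 = -3285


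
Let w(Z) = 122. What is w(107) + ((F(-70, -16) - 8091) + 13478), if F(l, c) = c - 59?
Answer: 5434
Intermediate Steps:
F(l, c) = -59 + c
w(107) + ((F(-70, -16) - 8091) + 13478) = 122 + (((-59 - 16) - 8091) + 13478) = 122 + ((-75 - 8091) + 13478) = 122 + (-8166 + 13478) = 122 + 5312 = 5434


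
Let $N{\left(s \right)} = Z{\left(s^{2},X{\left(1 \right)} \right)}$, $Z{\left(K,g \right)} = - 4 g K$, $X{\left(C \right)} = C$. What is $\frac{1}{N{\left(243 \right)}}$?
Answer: $- \frac{1}{236196} \approx -4.2338 \cdot 10^{-6}$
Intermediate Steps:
$Z{\left(K,g \right)} = - 4 K g$
$N{\left(s \right)} = - 4 s^{2}$ ($N{\left(s \right)} = \left(-4\right) s^{2} \cdot 1 = - 4 s^{2}$)
$\frac{1}{N{\left(243 \right)}} = \frac{1}{\left(-4\right) 243^{2}} = \frac{1}{\left(-4\right) 59049} = \frac{1}{-236196} = - \frac{1}{236196}$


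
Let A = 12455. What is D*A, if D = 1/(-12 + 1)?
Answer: -12455/11 ≈ -1132.3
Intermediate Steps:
D = -1/11 (D = 1/(-11) = -1/11 ≈ -0.090909)
D*A = -1/11*12455 = -12455/11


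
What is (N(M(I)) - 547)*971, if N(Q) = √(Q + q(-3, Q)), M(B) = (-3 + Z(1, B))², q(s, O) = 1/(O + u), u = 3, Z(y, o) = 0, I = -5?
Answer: -531137 + 971*√327/6 ≈ -5.2821e+5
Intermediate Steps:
q(s, O) = 1/(3 + O) (q(s, O) = 1/(O + 3) = 1/(3 + O))
M(B) = 9 (M(B) = (-3 + 0)² = (-3)² = 9)
N(Q) = √(Q + 1/(3 + Q))
(N(M(I)) - 547)*971 = (√((1 + 9*(3 + 9))/(3 + 9)) - 547)*971 = (√((1 + 9*12)/12) - 547)*971 = (√((1 + 108)/12) - 547)*971 = (√((1/12)*109) - 547)*971 = (√(109/12) - 547)*971 = (√327/6 - 547)*971 = (-547 + √327/6)*971 = -531137 + 971*√327/6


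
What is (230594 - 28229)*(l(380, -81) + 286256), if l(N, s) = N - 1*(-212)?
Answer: 58047995520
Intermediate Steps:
l(N, s) = 212 + N (l(N, s) = N + 212 = 212 + N)
(230594 - 28229)*(l(380, -81) + 286256) = (230594 - 28229)*((212 + 380) + 286256) = 202365*(592 + 286256) = 202365*286848 = 58047995520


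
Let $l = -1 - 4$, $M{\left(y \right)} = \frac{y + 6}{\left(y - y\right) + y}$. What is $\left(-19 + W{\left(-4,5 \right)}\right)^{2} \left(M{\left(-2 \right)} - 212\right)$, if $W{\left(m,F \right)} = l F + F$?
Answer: $-325494$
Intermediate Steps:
$M{\left(y \right)} = \frac{6 + y}{y}$ ($M{\left(y \right)} = \frac{6 + y}{0 + y} = \frac{6 + y}{y}$)
$l = -5$
$W{\left(m,F \right)} = - 4 F$ ($W{\left(m,F \right)} = - 5 F + F = - 4 F$)
$\left(-19 + W{\left(-4,5 \right)}\right)^{2} \left(M{\left(-2 \right)} - 212\right) = \left(-19 - 20\right)^{2} \left(\frac{6 - 2}{-2} - 212\right) = \left(-19 - 20\right)^{2} \left(\left(- \frac{1}{2}\right) 4 - 212\right) = \left(-39\right)^{2} \left(-2 - 212\right) = 1521 \left(-214\right) = -325494$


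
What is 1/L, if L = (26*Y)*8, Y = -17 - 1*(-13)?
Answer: -1/832 ≈ -0.0012019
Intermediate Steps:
Y = -4 (Y = -17 + 13 = -4)
L = -832 (L = (26*(-4))*8 = -104*8 = -832)
1/L = 1/(-832) = -1/832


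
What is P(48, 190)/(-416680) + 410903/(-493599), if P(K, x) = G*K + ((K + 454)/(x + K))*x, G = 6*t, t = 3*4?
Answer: -10300565809103/12237533463540 ≈ -0.84172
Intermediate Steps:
t = 12
G = 72 (G = 6*12 = 72)
P(K, x) = 72*K + x*(454 + K)/(K + x) (P(K, x) = 72*K + ((K + 454)/(x + K))*x = 72*K + ((454 + K)/(K + x))*x = 72*K + x*(454 + K)/(K + x))
P(48, 190)/(-416680) + 410903/(-493599) = ((72*48² + 454*190 + 73*48*190)/(48 + 190))/(-416680) + 410903/(-493599) = ((72*2304 + 86260 + 665760)/238)*(-1/416680) + 410903*(-1/493599) = ((165888 + 86260 + 665760)/238)*(-1/416680) - 410903/493599 = ((1/238)*917908)*(-1/416680) - 410903/493599 = (458954/119)*(-1/416680) - 410903/493599 = -229477/24792460 - 410903/493599 = -10300565809103/12237533463540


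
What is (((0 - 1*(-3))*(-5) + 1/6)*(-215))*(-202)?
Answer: -1932635/3 ≈ -6.4421e+5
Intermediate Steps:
(((0 - 1*(-3))*(-5) + 1/6)*(-215))*(-202) = (((0 + 3)*(-5) + 1*(1/6))*(-215))*(-202) = ((3*(-5) + 1/6)*(-215))*(-202) = ((-15 + 1/6)*(-215))*(-202) = -89/6*(-215)*(-202) = (19135/6)*(-202) = -1932635/3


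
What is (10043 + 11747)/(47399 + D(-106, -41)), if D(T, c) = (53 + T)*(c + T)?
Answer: 2179/5519 ≈ 0.39482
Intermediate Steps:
D(T, c) = (53 + T)*(T + c)
(10043 + 11747)/(47399 + D(-106, -41)) = (10043 + 11747)/(47399 + ((-106)² + 53*(-106) + 53*(-41) - 106*(-41))) = 21790/(47399 + (11236 - 5618 - 2173 + 4346)) = 21790/(47399 + 7791) = 21790/55190 = 21790*(1/55190) = 2179/5519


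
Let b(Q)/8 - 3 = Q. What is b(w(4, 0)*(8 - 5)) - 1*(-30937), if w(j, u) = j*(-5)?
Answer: 30481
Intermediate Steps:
w(j, u) = -5*j
b(Q) = 24 + 8*Q
b(w(4, 0)*(8 - 5)) - 1*(-30937) = (24 + 8*((-5*4)*(8 - 5))) - 1*(-30937) = (24 + 8*(-20*3)) + 30937 = (24 + 8*(-60)) + 30937 = (24 - 480) + 30937 = -456 + 30937 = 30481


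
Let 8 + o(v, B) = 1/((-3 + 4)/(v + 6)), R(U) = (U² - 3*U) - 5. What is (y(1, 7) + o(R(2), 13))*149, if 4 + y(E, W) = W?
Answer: -894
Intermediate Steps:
y(E, W) = -4 + W
R(U) = -5 + U² - 3*U
o(v, B) = -2 + v (o(v, B) = -8 + 1/((-3 + 4)/(v + 6)) = -8 + 1/(1/(6 + v)) = -8 + (6 + v) = -2 + v)
(y(1, 7) + o(R(2), 13))*149 = ((-4 + 7) + (-2 + (-5 + 2² - 3*2)))*149 = (3 + (-2 + (-5 + 4 - 6)))*149 = (3 + (-2 - 7))*149 = (3 - 9)*149 = -6*149 = -894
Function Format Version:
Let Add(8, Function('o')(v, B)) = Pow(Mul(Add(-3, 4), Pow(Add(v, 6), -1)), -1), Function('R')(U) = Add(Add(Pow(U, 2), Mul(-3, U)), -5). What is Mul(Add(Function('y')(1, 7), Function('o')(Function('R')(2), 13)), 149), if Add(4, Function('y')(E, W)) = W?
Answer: -894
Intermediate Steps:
Function('y')(E, W) = Add(-4, W)
Function('R')(U) = Add(-5, Pow(U, 2), Mul(-3, U))
Function('o')(v, B) = Add(-2, v) (Function('o')(v, B) = Add(-8, Pow(Mul(Add(-3, 4), Pow(Add(v, 6), -1)), -1)) = Add(-8, Pow(Mul(1, Pow(Add(6, v), -1)), -1)) = Add(-8, Pow(Pow(Add(6, v), -1), -1)) = Add(-8, Add(6, v)) = Add(-2, v))
Mul(Add(Function('y')(1, 7), Function('o')(Function('R')(2), 13)), 149) = Mul(Add(Add(-4, 7), Add(-2, Add(-5, Pow(2, 2), Mul(-3, 2)))), 149) = Mul(Add(3, Add(-2, Add(-5, 4, -6))), 149) = Mul(Add(3, Add(-2, -7)), 149) = Mul(Add(3, -9), 149) = Mul(-6, 149) = -894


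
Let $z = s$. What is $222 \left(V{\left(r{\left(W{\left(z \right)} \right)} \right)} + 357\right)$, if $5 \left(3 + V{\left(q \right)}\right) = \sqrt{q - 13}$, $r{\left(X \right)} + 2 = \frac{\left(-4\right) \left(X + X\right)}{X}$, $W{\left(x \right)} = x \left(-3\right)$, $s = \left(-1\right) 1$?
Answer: $78588 + \frac{222 i \sqrt{23}}{5} \approx 78588.0 + 212.93 i$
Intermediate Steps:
$s = -1$
$z = -1$
$W{\left(x \right)} = - 3 x$
$r{\left(X \right)} = -10$ ($r{\left(X \right)} = -2 + \frac{\left(-4\right) \left(X + X\right)}{X} = -2 + \frac{\left(-4\right) 2 X}{X} = -2 + \frac{\left(-8\right) X}{X} = -2 - 8 = -10$)
$V{\left(q \right)} = -3 + \frac{\sqrt{-13 + q}}{5}$ ($V{\left(q \right)} = -3 + \frac{\sqrt{q - 13}}{5} = -3 + \frac{\sqrt{-13 + q}}{5}$)
$222 \left(V{\left(r{\left(W{\left(z \right)} \right)} \right)} + 357\right) = 222 \left(\left(-3 + \frac{\sqrt{-13 - 10}}{5}\right) + 357\right) = 222 \left(\left(-3 + \frac{\sqrt{-23}}{5}\right) + 357\right) = 222 \left(\left(-3 + \frac{i \sqrt{23}}{5}\right) + 357\right) = 222 \left(354 + \frac{i \sqrt{23}}{5}\right) = 78588 + \frac{222 i \sqrt{23}}{5}$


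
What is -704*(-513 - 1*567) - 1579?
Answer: 758741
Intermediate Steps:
-704*(-513 - 1*567) - 1579 = -704*(-513 - 567) - 1579 = -704*(-1080) - 1579 = 760320 - 1579 = 758741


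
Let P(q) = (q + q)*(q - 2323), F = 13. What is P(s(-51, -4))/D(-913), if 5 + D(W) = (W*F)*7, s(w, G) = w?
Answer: -20179/6924 ≈ -2.9144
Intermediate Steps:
P(q) = 2*q*(-2323 + q) (P(q) = (2*q)*(-2323 + q) = 2*q*(-2323 + q))
D(W) = -5 + 91*W (D(W) = -5 + (W*13)*7 = -5 + (13*W)*7 = -5 + 91*W)
P(s(-51, -4))/D(-913) = (2*(-51)*(-2323 - 51))/(-5 + 91*(-913)) = (2*(-51)*(-2374))/(-5 - 83083) = 242148/(-83088) = 242148*(-1/83088) = -20179/6924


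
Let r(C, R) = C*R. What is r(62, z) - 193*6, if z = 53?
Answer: 2128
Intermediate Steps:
r(62, z) - 193*6 = 62*53 - 193*6 = 3286 - 1158 = 2128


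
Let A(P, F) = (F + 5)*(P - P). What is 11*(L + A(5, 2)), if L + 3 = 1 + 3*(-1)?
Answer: -55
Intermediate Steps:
A(P, F) = 0 (A(P, F) = (5 + F)*0 = 0)
L = -5 (L = -3 + (1 + 3*(-1)) = -3 + (1 - 3) = -3 - 2 = -5)
11*(L + A(5, 2)) = 11*(-5 + 0) = 11*(-5) = -55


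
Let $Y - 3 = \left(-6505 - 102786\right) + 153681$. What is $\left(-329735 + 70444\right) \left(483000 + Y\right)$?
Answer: $-136748258363$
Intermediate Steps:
$Y = 44393$ ($Y = 3 + \left(\left(-6505 - 102786\right) + 153681\right) = 3 + \left(-109291 + 153681\right) = 3 + 44390 = 44393$)
$\left(-329735 + 70444\right) \left(483000 + Y\right) = \left(-329735 + 70444\right) \left(483000 + 44393\right) = \left(-259291\right) 527393 = -136748258363$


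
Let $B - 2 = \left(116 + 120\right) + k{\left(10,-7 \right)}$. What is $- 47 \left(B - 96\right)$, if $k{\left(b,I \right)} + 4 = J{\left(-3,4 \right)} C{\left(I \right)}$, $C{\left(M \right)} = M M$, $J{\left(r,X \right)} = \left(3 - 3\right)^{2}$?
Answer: $-6486$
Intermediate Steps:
$J{\left(r,X \right)} = 0$ ($J{\left(r,X \right)} = 0^{2} = 0$)
$C{\left(M \right)} = M^{2}$
$k{\left(b,I \right)} = -4$ ($k{\left(b,I \right)} = -4 + 0 I^{2} = -4 + 0 = -4$)
$B = 234$ ($B = 2 + \left(\left(116 + 120\right) - 4\right) = 2 + \left(236 - 4\right) = 2 + 232 = 234$)
$- 47 \left(B - 96\right) = - 47 \left(234 - 96\right) = \left(-47\right) 138 = -6486$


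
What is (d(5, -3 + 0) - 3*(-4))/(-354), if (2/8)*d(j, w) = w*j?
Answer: 8/59 ≈ 0.13559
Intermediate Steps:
d(j, w) = 4*j*w (d(j, w) = 4*(w*j) = 4*(j*w) = 4*j*w)
(d(5, -3 + 0) - 3*(-4))/(-354) = (4*5*(-3 + 0) - 3*(-4))/(-354) = (4*5*(-3) + 12)*(-1/354) = (-60 + 12)*(-1/354) = -48*(-1/354) = 8/59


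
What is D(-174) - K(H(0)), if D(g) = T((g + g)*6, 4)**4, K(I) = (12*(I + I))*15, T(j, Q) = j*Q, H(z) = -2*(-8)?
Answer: 4865886142851456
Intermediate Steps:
H(z) = 16
T(j, Q) = Q*j
K(I) = 360*I (K(I) = (12*(2*I))*15 = (24*I)*15 = 360*I)
D(g) = 5308416*g**4 (D(g) = (4*((g + g)*6))**4 = (4*((2*g)*6))**4 = (4*(12*g))**4 = (48*g)**4 = 5308416*g**4)
D(-174) - K(H(0)) = 5308416*(-174)**4 - 360*16 = 5308416*916636176 - 1*5760 = 4865886142857216 - 5760 = 4865886142851456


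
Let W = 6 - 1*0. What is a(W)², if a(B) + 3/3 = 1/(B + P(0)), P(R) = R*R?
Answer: 25/36 ≈ 0.69444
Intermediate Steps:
P(R) = R²
W = 6 (W = 6 + 0 = 6)
a(B) = -1 + 1/B (a(B) = -1 + 1/(B + 0²) = -1 + 1/(B + 0) = -1 + 1/B)
a(W)² = ((1 - 1*6)/6)² = ((1 - 6)/6)² = ((⅙)*(-5))² = (-⅚)² = 25/36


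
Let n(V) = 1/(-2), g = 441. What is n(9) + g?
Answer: 881/2 ≈ 440.50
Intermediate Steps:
n(V) = -½
n(9) + g = -½ + 441 = 881/2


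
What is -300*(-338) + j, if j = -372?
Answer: 101028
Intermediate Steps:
-300*(-338) + j = -300*(-338) - 372 = 101400 - 372 = 101028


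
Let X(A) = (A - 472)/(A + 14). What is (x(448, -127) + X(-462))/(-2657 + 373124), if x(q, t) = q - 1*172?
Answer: 62291/82984608 ≈ 0.00075063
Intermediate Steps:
X(A) = (-472 + A)/(14 + A)
x(q, t) = -172 + q (x(q, t) = q - 172 = -172 + q)
(x(448, -127) + X(-462))/(-2657 + 373124) = ((-172 + 448) + (-472 - 462)/(14 - 462))/(-2657 + 373124) = (276 - 934/(-448))/370467 = (276 - 1/448*(-934))*(1/370467) = (276 + 467/224)*(1/370467) = (62291/224)*(1/370467) = 62291/82984608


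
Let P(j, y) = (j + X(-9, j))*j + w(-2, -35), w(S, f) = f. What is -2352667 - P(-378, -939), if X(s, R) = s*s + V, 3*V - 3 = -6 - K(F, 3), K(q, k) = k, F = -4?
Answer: -2465654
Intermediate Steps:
V = -2 (V = 1 + (-6 - 1*3)/3 = 1 + (-6 - 3)/3 = 1 + (1/3)*(-9) = 1 - 3 = -2)
X(s, R) = -2 + s**2 (X(s, R) = s*s - 2 = s**2 - 2 = -2 + s**2)
P(j, y) = -35 + j*(79 + j) (P(j, y) = (j + (-2 + (-9)**2))*j - 35 = (j + (-2 + 81))*j - 35 = (j + 79)*j - 35 = (79 + j)*j - 35 = j*(79 + j) - 35 = -35 + j*(79 + j))
-2352667 - P(-378, -939) = -2352667 - (-35 + (-378)**2 + 79*(-378)) = -2352667 - (-35 + 142884 - 29862) = -2352667 - 1*112987 = -2352667 - 112987 = -2465654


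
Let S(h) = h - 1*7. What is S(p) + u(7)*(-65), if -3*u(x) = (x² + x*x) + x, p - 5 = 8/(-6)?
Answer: 6815/3 ≈ 2271.7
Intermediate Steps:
p = 11/3 (p = 5 + 8/(-6) = 5 + 8*(-⅙) = 5 - 4/3 = 11/3 ≈ 3.6667)
u(x) = -2*x²/3 - x/3 (u(x) = -((x² + x*x) + x)/3 = -((x² + x²) + x)/3 = -(2*x² + x)/3 = -(x + 2*x²)/3 = -2*x²/3 - x/3)
S(h) = -7 + h (S(h) = h - 7 = -7 + h)
S(p) + u(7)*(-65) = (-7 + 11/3) - ⅓*7*(1 + 2*7)*(-65) = -10/3 - ⅓*7*(1 + 14)*(-65) = -10/3 - ⅓*7*15*(-65) = -10/3 - 35*(-65) = -10/3 + 2275 = 6815/3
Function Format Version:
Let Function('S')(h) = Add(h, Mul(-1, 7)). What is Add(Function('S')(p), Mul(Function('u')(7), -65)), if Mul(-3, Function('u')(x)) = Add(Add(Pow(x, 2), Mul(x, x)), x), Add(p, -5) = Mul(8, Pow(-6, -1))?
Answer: Rational(6815, 3) ≈ 2271.7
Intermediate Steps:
p = Rational(11, 3) (p = Add(5, Mul(8, Pow(-6, -1))) = Add(5, Mul(8, Rational(-1, 6))) = Add(5, Rational(-4, 3)) = Rational(11, 3) ≈ 3.6667)
Function('u')(x) = Add(Mul(Rational(-2, 3), Pow(x, 2)), Mul(Rational(-1, 3), x)) (Function('u')(x) = Mul(Rational(-1, 3), Add(Add(Pow(x, 2), Mul(x, x)), x)) = Mul(Rational(-1, 3), Add(Add(Pow(x, 2), Pow(x, 2)), x)) = Mul(Rational(-1, 3), Add(Mul(2, Pow(x, 2)), x)) = Mul(Rational(-1, 3), Add(x, Mul(2, Pow(x, 2)))) = Add(Mul(Rational(-2, 3), Pow(x, 2)), Mul(Rational(-1, 3), x)))
Function('S')(h) = Add(-7, h) (Function('S')(h) = Add(h, -7) = Add(-7, h))
Add(Function('S')(p), Mul(Function('u')(7), -65)) = Add(Add(-7, Rational(11, 3)), Mul(Mul(Rational(-1, 3), 7, Add(1, Mul(2, 7))), -65)) = Add(Rational(-10, 3), Mul(Mul(Rational(-1, 3), 7, Add(1, 14)), -65)) = Add(Rational(-10, 3), Mul(Mul(Rational(-1, 3), 7, 15), -65)) = Add(Rational(-10, 3), Mul(-35, -65)) = Add(Rational(-10, 3), 2275) = Rational(6815, 3)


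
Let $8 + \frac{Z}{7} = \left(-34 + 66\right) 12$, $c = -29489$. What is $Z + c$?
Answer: $-26857$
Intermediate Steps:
$Z = 2632$ ($Z = -56 + 7 \left(-34 + 66\right) 12 = -56 + 7 \cdot 32 \cdot 12 = -56 + 7 \cdot 384 = -56 + 2688 = 2632$)
$Z + c = 2632 - 29489 = -26857$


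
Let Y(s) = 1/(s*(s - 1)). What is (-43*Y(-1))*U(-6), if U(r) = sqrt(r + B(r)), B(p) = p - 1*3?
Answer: -43*I*sqrt(15)/2 ≈ -83.269*I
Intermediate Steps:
B(p) = -3 + p (B(p) = p - 3 = -3 + p)
Y(s) = 1/(s*(-1 + s))
U(r) = sqrt(-3 + 2*r) (U(r) = sqrt(r + (-3 + r)) = sqrt(-3 + 2*r))
(-43*Y(-1))*U(-6) = (-43/((-1)*(-1 - 1)))*sqrt(-3 + 2*(-6)) = (-(-43)/(-2))*sqrt(-3 - 12) = (-(-43)*(-1)/2)*sqrt(-15) = (-43*1/2)*(I*sqrt(15)) = -43*I*sqrt(15)/2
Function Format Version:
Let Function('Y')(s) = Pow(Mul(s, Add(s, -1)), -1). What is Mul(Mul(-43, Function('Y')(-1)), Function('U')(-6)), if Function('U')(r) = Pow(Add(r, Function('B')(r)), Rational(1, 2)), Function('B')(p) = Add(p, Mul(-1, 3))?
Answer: Mul(Rational(-43, 2), I, Pow(15, Rational(1, 2))) ≈ Mul(-83.269, I)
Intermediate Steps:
Function('B')(p) = Add(-3, p) (Function('B')(p) = Add(p, -3) = Add(-3, p))
Function('Y')(s) = Mul(Pow(s, -1), Pow(Add(-1, s), -1)) (Function('Y')(s) = Pow(Mul(s, Add(-1, s)), -1) = Mul(Pow(s, -1), Pow(Add(-1, s), -1)))
Function('U')(r) = Pow(Add(-3, Mul(2, r)), Rational(1, 2)) (Function('U')(r) = Pow(Add(r, Add(-3, r)), Rational(1, 2)) = Pow(Add(-3, Mul(2, r)), Rational(1, 2)))
Mul(Mul(-43, Function('Y')(-1)), Function('U')(-6)) = Mul(Mul(-43, Mul(Pow(-1, -1), Pow(Add(-1, -1), -1))), Pow(Add(-3, Mul(2, -6)), Rational(1, 2))) = Mul(Mul(-43, Mul(-1, Pow(-2, -1))), Pow(Add(-3, -12), Rational(1, 2))) = Mul(Mul(-43, Mul(-1, Rational(-1, 2))), Pow(-15, Rational(1, 2))) = Mul(Mul(-43, Rational(1, 2)), Mul(I, Pow(15, Rational(1, 2)))) = Mul(Rational(-43, 2), Mul(I, Pow(15, Rational(1, 2)))) = Mul(Rational(-43, 2), I, Pow(15, Rational(1, 2)))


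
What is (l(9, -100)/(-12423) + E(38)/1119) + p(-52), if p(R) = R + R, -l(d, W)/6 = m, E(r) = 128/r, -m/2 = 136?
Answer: -9167648264/88041801 ≈ -104.13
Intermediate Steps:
m = -272 (m = -2*136 = -272)
l(d, W) = 1632 (l(d, W) = -6*(-272) = 1632)
p(R) = 2*R
(l(9, -100)/(-12423) + E(38)/1119) + p(-52) = (1632/(-12423) + (128/38)/1119) + 2*(-52) = (1632*(-1/12423) + (128*(1/38))*(1/1119)) - 104 = (-544/4141 + (64/19)*(1/1119)) - 104 = (-544/4141 + 64/21261) - 104 = -11300960/88041801 - 104 = -9167648264/88041801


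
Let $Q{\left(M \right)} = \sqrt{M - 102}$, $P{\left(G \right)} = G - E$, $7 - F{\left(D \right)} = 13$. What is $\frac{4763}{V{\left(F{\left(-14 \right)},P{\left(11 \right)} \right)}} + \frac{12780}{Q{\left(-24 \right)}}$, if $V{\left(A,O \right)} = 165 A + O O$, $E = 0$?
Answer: $- \frac{433}{79} - \frac{2130 i \sqrt{14}}{7} \approx -5.481 - 1138.5 i$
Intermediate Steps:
$F{\left(D \right)} = -6$ ($F{\left(D \right)} = 7 - 13 = -6$)
$P{\left(G \right)} = G$ ($P{\left(G \right)} = G - 0 = G + 0 = G$)
$Q{\left(M \right)} = \sqrt{-102 + M}$
$V{\left(A,O \right)} = O^{2} + 165 A$ ($V{\left(A,O \right)} = 165 A + O^{2} = O^{2} + 165 A$)
$\frac{4763}{V{\left(F{\left(-14 \right)},P{\left(11 \right)} \right)}} + \frac{12780}{Q{\left(-24 \right)}} = \frac{4763}{11^{2} + 165 \left(-6\right)} + \frac{12780}{\sqrt{-102 - 24}} = \frac{4763}{121 - 990} + \frac{12780}{\sqrt{-126}} = \frac{4763}{-869} + \frac{12780}{3 i \sqrt{14}} = 4763 \left(- \frac{1}{869}\right) + 12780 \left(- \frac{i \sqrt{14}}{42}\right) = - \frac{433}{79} - \frac{2130 i \sqrt{14}}{7}$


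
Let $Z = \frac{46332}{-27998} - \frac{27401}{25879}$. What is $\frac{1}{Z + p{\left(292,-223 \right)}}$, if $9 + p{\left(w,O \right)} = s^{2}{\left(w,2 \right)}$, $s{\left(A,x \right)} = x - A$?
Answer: $\frac{362280121}{30463514555498} \approx 1.1892 \cdot 10^{-5}$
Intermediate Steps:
$Z = - \frac{983099513}{362280121}$ ($Z = 46332 \left(- \frac{1}{27998}\right) - \frac{27401}{25879} = - \frac{23166}{13999} - \frac{27401}{25879} = - \frac{983099513}{362280121} \approx -2.7136$)
$p{\left(w,O \right)} = -9 + \left(2 - w\right)^{2}$
$\frac{1}{Z + p{\left(292,-223 \right)}} = \frac{1}{- \frac{983099513}{362280121} - \left(9 - \left(-2 + 292\right)^{2}\right)} = \frac{1}{- \frac{983099513}{362280121} - \left(9 - 290^{2}\right)} = \frac{1}{- \frac{983099513}{362280121} + \left(-9 + 84100\right)} = \frac{1}{- \frac{983099513}{362280121} + 84091} = \frac{1}{\frac{30463514555498}{362280121}} = \frac{362280121}{30463514555498}$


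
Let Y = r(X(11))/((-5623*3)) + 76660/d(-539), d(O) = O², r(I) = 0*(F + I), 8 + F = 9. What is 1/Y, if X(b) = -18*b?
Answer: 290521/76660 ≈ 3.7897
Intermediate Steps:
F = 1 (F = -8 + 9 = 1)
r(I) = 0 (r(I) = 0*(1 + I) = 0)
Y = 76660/290521 (Y = 0/((-5623*3)) + 76660/((-539)²) = 0/(-16869) + 76660/290521 = 0*(-1/16869) + 76660*(1/290521) = 0 + 76660/290521 = 76660/290521 ≈ 0.26387)
1/Y = 1/(76660/290521) = 290521/76660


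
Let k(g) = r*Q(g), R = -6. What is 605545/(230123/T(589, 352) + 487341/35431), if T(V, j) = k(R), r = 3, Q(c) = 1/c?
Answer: -4291012979/3261297737 ≈ -1.3157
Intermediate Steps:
Q(c) = 1/c
k(g) = 3/g
T(V, j) = -½ (T(V, j) = 3/(-6) = 3*(-⅙) = -½)
605545/(230123/T(589, 352) + 487341/35431) = 605545/(230123/(-½) + 487341/35431) = 605545/(230123*(-2) + 487341*(1/35431)) = 605545/(-460246 + 487341/35431) = 605545/(-16306488685/35431) = 605545*(-35431/16306488685) = -4291012979/3261297737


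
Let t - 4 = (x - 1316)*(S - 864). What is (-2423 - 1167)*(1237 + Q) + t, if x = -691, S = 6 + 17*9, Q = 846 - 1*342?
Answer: -4835251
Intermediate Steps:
Q = 504 (Q = 846 - 342 = 504)
S = 159 (S = 6 + 153 = 159)
t = 1414939 (t = 4 + (-691 - 1316)*(159 - 864) = 4 - 2007*(-705) = 4 + 1414935 = 1414939)
(-2423 - 1167)*(1237 + Q) + t = (-2423 - 1167)*(1237 + 504) + 1414939 = -3590*1741 + 1414939 = -6250190 + 1414939 = -4835251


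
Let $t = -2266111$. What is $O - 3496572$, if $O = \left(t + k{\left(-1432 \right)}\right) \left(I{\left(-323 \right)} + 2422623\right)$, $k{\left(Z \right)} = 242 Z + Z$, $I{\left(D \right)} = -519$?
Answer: $-6331594075620$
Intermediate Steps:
$k{\left(Z \right)} = 243 Z$
$O = -6331590579048$ ($O = \left(-2266111 + 243 \left(-1432\right)\right) \left(-519 + 2422623\right) = \left(-2266111 - 347976\right) 2422104 = \left(-2614087\right) 2422104 = -6331590579048$)
$O - 3496572 = -6331590579048 - 3496572 = -6331594075620$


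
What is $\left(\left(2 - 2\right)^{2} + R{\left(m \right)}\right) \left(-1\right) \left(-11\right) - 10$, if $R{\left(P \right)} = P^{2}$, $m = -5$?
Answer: $265$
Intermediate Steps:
$\left(\left(2 - 2\right)^{2} + R{\left(m \right)}\right) \left(-1\right) \left(-11\right) - 10 = \left(\left(2 - 2\right)^{2} + \left(-5\right)^{2}\right) \left(-1\right) \left(-11\right) - 10 = \left(0^{2} + 25\right) \left(-1\right) \left(-11\right) - 10 = \left(0 + 25\right) \left(-1\right) \left(-11\right) - 10 = 25 \left(-1\right) \left(-11\right) - 10 = \left(-25\right) \left(-11\right) - 10 = 275 - 10 = 265$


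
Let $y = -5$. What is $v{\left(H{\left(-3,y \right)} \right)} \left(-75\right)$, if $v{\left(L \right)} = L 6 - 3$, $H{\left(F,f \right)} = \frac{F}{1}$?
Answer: $1575$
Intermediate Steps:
$H{\left(F,f \right)} = F$ ($H{\left(F,f \right)} = F 1 = F$)
$v{\left(L \right)} = -3 + 6 L$ ($v{\left(L \right)} = 6 L - 3 = -3 + 6 L$)
$v{\left(H{\left(-3,y \right)} \right)} \left(-75\right) = \left(-3 + 6 \left(-3\right)\right) \left(-75\right) = \left(-3 - 18\right) \left(-75\right) = \left(-21\right) \left(-75\right) = 1575$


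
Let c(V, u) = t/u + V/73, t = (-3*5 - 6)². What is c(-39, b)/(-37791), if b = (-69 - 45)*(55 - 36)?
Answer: 4321/221312494 ≈ 1.9524e-5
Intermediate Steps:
t = 441 (t = (-15 - 6)² = (-21)² = 441)
b = -2166 (b = -114*19 = -2166)
c(V, u) = 441/u + V/73
c(-39, b)/(-37791) = (441/(-2166) + (1/73)*(-39))/(-37791) = (441*(-1/2166) - 39/73)*(-1/37791) = (-147/722 - 39/73)*(-1/37791) = -38889/52706*(-1/37791) = 4321/221312494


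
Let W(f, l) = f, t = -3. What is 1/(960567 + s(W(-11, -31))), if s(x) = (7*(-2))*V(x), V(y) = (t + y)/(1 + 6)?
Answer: 1/960595 ≈ 1.0410e-6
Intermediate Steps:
V(y) = -3/7 + y/7 (V(y) = (-3 + y)/(1 + 6) = (-3 + y)/7 = (-3 + y)*(⅐) = -3/7 + y/7)
s(x) = 6 - 2*x (s(x) = (7*(-2))*(-3/7 + x/7) = -14*(-3/7 + x/7) = 6 - 2*x)
1/(960567 + s(W(-11, -31))) = 1/(960567 + (6 - 2*(-11))) = 1/(960567 + (6 + 22)) = 1/(960567 + 28) = 1/960595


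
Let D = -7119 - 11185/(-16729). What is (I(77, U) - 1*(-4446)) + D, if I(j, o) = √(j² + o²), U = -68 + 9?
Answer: -44705432/16729 + √9410 ≈ -2575.3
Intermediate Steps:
U = -59
D = -119082566/16729 (D = -7119 - 11185*(-1)/16729 = -7119 - 1*(-11185/16729) = -7119 + 11185/16729 = -119082566/16729 ≈ -7118.3)
(I(77, U) - 1*(-4446)) + D = (√(77² + (-59)²) - 1*(-4446)) - 119082566/16729 = (√(5929 + 3481) + 4446) - 119082566/16729 = (√9410 + 4446) - 119082566/16729 = (4446 + √9410) - 119082566/16729 = -44705432/16729 + √9410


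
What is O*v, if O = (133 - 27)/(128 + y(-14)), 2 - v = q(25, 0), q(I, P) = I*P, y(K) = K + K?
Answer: 53/25 ≈ 2.1200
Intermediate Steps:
y(K) = 2*K
v = 2 (v = 2 - 25*0 = 2 - 1*0 = 2 + 0 = 2)
O = 53/50 (O = (133 - 27)/(128 + 2*(-14)) = 106/(128 - 28) = 106/100 = 106*(1/100) = 53/50 ≈ 1.0600)
O*v = (53/50)*2 = 53/25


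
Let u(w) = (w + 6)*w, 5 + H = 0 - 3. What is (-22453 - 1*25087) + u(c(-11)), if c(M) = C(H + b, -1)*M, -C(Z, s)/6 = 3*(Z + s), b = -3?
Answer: 5583580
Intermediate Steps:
H = -8 (H = -5 + (0 - 3) = -5 - 3 = -8)
C(Z, s) = -18*Z - 18*s (C(Z, s) = -18*(Z + s) = -6*(3*Z + 3*s) = -18*Z - 18*s)
c(M) = 216*M (c(M) = (-18*(-8 - 3) - 18*(-1))*M = (-18*(-11) + 18)*M = (198 + 18)*M = 216*M)
u(w) = w*(6 + w) (u(w) = (6 + w)*w = w*(6 + w))
(-22453 - 1*25087) + u(c(-11)) = (-22453 - 1*25087) + (216*(-11))*(6 + 216*(-11)) = (-22453 - 25087) - 2376*(6 - 2376) = -47540 - 2376*(-2370) = -47540 + 5631120 = 5583580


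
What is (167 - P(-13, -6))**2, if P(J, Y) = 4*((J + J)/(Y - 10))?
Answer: 103041/4 ≈ 25760.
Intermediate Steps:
P(J, Y) = 8*J/(-10 + Y) (P(J, Y) = 4*((2*J)/(-10 + Y)) = 4*(2*J/(-10 + Y)) = 8*J/(-10 + Y))
(167 - P(-13, -6))**2 = (167 - 8*(-13)/(-10 - 6))**2 = (167 - 8*(-13)/(-16))**2 = (167 - 8*(-13)*(-1)/16)**2 = (167 - 1*13/2)**2 = (167 - 13/2)**2 = (321/2)**2 = 103041/4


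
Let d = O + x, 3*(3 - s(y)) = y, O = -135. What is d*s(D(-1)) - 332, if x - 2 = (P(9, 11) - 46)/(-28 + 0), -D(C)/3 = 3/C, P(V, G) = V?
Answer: -332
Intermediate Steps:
D(C) = -9/C
s(y) = 3 - y/3
x = 93/28 (x = 2 + (9 - 46)/(-28 + 0) = 2 - 37/(-28) = 2 - 37*(-1/28) = 2 + 37/28 = 93/28 ≈ 3.3214)
d = -3687/28 (d = -135 + 93/28 = -3687/28 ≈ -131.68)
d*s(D(-1)) - 332 = -3687*(3 - (-3)/(-1))/28 - 332 = -3687*(3 - (-3)*(-1))/28 - 332 = -3687*(3 - 1/3*9)/28 - 332 = -3687*(3 - 3)/28 - 332 = -3687/28*0 - 332 = 0 - 332 = -332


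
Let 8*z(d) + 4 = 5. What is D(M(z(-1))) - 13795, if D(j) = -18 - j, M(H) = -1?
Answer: -13812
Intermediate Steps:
z(d) = 1/8 (z(d) = -1/2 + (1/8)*5 = -1/2 + 5/8 = 1/8)
D(M(z(-1))) - 13795 = (-18 - 1*(-1)) - 13795 = (-18 + 1) - 13795 = -17 - 13795 = -13812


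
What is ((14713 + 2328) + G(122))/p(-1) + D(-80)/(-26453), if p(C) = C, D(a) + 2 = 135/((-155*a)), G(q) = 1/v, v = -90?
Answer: -10061527384619/590430960 ≈ -17041.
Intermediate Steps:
G(q) = -1/90 (G(q) = 1/(-90) = -1/90)
D(a) = -2 - 27/(31*a) (D(a) = -2 + 135/((-155*a)) = -2 + 135*(-1/(155*a)) = -2 - 27/(31*a))
((14713 + 2328) + G(122))/p(-1) + D(-80)/(-26453) = ((14713 + 2328) - 1/90)/(-1) + (-2 - 27/31/(-80))/(-26453) = (17041 - 1/90)*(-1) + (-2 - 27/31*(-1/80))*(-1/26453) = (1533689/90)*(-1) + (-2 + 27/2480)*(-1/26453) = -1533689/90 - 4933/2480*(-1/26453) = -1533689/90 + 4933/65603440 = -10061527384619/590430960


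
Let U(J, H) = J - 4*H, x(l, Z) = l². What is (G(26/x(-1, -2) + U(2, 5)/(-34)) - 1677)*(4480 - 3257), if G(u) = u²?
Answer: -343971196/289 ≈ -1.1902e+6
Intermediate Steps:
(G(26/x(-1, -2) + U(2, 5)/(-34)) - 1677)*(4480 - 3257) = ((26/((-1)²) + (2 - 4*5)/(-34))² - 1677)*(4480 - 3257) = ((26/1 + (2 - 20)*(-1/34))² - 1677)*1223 = ((26*1 - 18*(-1/34))² - 1677)*1223 = ((26 + 9/17)² - 1677)*1223 = ((451/17)² - 1677)*1223 = (203401/289 - 1677)*1223 = -281252/289*1223 = -343971196/289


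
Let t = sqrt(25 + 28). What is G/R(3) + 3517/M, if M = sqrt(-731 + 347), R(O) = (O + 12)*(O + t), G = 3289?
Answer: -299/20 + 299*sqrt(53)/60 - 3517*I*sqrt(6)/48 ≈ 21.329 - 179.48*I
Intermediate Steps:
t = sqrt(53) ≈ 7.2801
R(O) = (12 + O)*(O + sqrt(53)) (R(O) = (O + 12)*(O + sqrt(53)) = (12 + O)*(O + sqrt(53)))
M = 8*I*sqrt(6) (M = sqrt(-384) = 8*I*sqrt(6) ≈ 19.596*I)
G/R(3) + 3517/M = 3289/(3**2 + 12*3 + 12*sqrt(53) + 3*sqrt(53)) + 3517/((8*I*sqrt(6))) = 3289/(9 + 36 + 12*sqrt(53) + 3*sqrt(53)) + 3517*(-I*sqrt(6)/48) = 3289/(45 + 15*sqrt(53)) - 3517*I*sqrt(6)/48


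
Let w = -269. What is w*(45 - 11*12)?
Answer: 23403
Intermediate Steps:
w*(45 - 11*12) = -269*(45 - 11*12) = -269*(45 - 1*132) = -269*(45 - 132) = -269*(-87) = 23403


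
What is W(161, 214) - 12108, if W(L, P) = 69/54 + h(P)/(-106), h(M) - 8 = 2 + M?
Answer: -11551829/954 ≈ -12109.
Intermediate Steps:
h(M) = 10 + M (h(M) = 8 + (2 + M) = 10 + M)
W(L, P) = 1129/954 - P/106 (W(L, P) = 69/54 + (10 + P)/(-106) = 69*(1/54) + (10 + P)*(-1/106) = 23/18 + (-5/53 - P/106) = 1129/954 - P/106)
W(161, 214) - 12108 = (1129/954 - 1/106*214) - 12108 = (1129/954 - 107/53) - 12108 = -797/954 - 12108 = -11551829/954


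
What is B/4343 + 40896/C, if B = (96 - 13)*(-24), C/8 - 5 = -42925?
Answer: -13462257/23300195 ≈ -0.57777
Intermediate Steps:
C = -343360 (C = 40 + 8*(-42925) = 40 - 343400 = -343360)
B = -1992 (B = 83*(-24) = -1992)
B/4343 + 40896/C = -1992/4343 + 40896/(-343360) = -1992*1/4343 + 40896*(-1/343360) = -1992/4343 - 639/5365 = -13462257/23300195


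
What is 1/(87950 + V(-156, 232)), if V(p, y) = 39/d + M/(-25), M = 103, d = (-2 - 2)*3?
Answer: 100/8794263 ≈ 1.1371e-5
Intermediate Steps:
d = -12 (d = -4*3 = -12)
V(p, y) = -737/100 (V(p, y) = 39/(-12) + 103/(-25) = 39*(-1/12) + 103*(-1/25) = -13/4 - 103/25 = -737/100)
1/(87950 + V(-156, 232)) = 1/(87950 - 737/100) = 1/(8794263/100) = 100/8794263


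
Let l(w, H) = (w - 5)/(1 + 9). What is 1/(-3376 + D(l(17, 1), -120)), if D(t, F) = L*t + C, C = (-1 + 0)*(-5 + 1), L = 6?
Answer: -5/16824 ≈ -0.00029719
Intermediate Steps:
C = 4 (C = -1*(-4) = 4)
l(w, H) = -½ + w/10 (l(w, H) = (-5 + w)/10 = (-5 + w)*(⅒) = -½ + w/10)
D(t, F) = 4 + 6*t (D(t, F) = 6*t + 4 = 4 + 6*t)
1/(-3376 + D(l(17, 1), -120)) = 1/(-3376 + (4 + 6*(-½ + (⅒)*17))) = 1/(-3376 + (4 + 6*(-½ + 17/10))) = 1/(-3376 + (4 + 6*(6/5))) = 1/(-3376 + (4 + 36/5)) = 1/(-3376 + 56/5) = 1/(-16824/5) = -5/16824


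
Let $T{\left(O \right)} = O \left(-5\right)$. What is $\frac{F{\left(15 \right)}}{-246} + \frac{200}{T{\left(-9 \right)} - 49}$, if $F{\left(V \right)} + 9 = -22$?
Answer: $- \frac{12269}{246} \approx -49.874$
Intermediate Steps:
$F{\left(V \right)} = -31$ ($F{\left(V \right)} = -9 - 22 = -31$)
$T{\left(O \right)} = - 5 O$
$\frac{F{\left(15 \right)}}{-246} + \frac{200}{T{\left(-9 \right)} - 49} = - \frac{31}{-246} + \frac{200}{\left(-5\right) \left(-9\right) - 49} = \left(-31\right) \left(- \frac{1}{246}\right) + \frac{200}{45 - 49} = \frac{31}{246} + \frac{200}{-4} = \frac{31}{246} + 200 \left(- \frac{1}{4}\right) = \frac{31}{246} - 50 = - \frac{12269}{246}$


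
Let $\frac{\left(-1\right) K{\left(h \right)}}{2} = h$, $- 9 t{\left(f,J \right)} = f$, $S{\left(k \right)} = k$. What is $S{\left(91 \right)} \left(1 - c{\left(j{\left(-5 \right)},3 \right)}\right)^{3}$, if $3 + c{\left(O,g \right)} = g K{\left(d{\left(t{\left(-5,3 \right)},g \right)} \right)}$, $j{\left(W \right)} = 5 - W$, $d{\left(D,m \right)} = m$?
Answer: $968968$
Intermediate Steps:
$t{\left(f,J \right)} = - \frac{f}{9}$
$K{\left(h \right)} = - 2 h$
$c{\left(O,g \right)} = -3 - 2 g^{2}$ ($c{\left(O,g \right)} = -3 + g \left(- 2 g\right) = -3 - 2 g^{2}$)
$S{\left(91 \right)} \left(1 - c{\left(j{\left(-5 \right)},3 \right)}\right)^{3} = 91 \left(1 - \left(-3 - 2 \cdot 3^{2}\right)\right)^{3} = 91 \left(1 - \left(-3 - 18\right)\right)^{3} = 91 \left(1 - -21\right)^{3} = 91 \left(1 + 21\right)^{3} = 91 \cdot 22^{3} = 91 \cdot 10648 = 968968$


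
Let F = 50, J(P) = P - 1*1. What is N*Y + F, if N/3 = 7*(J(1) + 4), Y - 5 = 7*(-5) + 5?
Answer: -2050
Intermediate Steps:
Y = -25 (Y = 5 + (7*(-5) + 5) = 5 + (-35 + 5) = 5 - 30 = -25)
J(P) = -1 + P (J(P) = P - 1 = -1 + P)
N = 84 (N = 3*(7*((-1 + 1) + 4)) = 3*(7*(0 + 4)) = 3*(7*4) = 3*28 = 84)
N*Y + F = 84*(-25) + 50 = -2100 + 50 = -2050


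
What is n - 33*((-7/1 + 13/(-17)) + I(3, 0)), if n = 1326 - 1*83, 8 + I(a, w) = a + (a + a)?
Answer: 24926/17 ≈ 1466.2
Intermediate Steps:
I(a, w) = -8 + 3*a (I(a, w) = -8 + (a + (a + a)) = -8 + (a + 2*a) = -8 + 3*a)
n = 1243 (n = 1326 - 83 = 1243)
n - 33*((-7/1 + 13/(-17)) + I(3, 0)) = 1243 - 33*((-7/1 + 13/(-17)) + (-8 + 3*3)) = 1243 - 33*((-7*1 + 13*(-1/17)) + (-8 + 9)) = 1243 - 33*((-7 - 13/17) + 1) = 1243 - 33*(-132/17 + 1) = 1243 - 33*(-115)/17 = 1243 - 1*(-3795/17) = 1243 + 3795/17 = 24926/17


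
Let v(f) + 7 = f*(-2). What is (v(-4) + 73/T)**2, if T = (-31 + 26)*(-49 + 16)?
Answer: 56644/27225 ≈ 2.0806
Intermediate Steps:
v(f) = -7 - 2*f (v(f) = -7 + f*(-2) = -7 - 2*f)
T = 165 (T = -5*(-33) = 165)
(v(-4) + 73/T)**2 = ((-7 - 2*(-4)) + 73/165)**2 = ((-7 + 8) + 73*(1/165))**2 = (1 + 73/165)**2 = (238/165)**2 = 56644/27225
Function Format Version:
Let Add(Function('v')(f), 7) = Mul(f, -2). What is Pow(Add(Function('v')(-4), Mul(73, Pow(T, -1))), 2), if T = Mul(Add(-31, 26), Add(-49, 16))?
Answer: Rational(56644, 27225) ≈ 2.0806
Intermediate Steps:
Function('v')(f) = Add(-7, Mul(-2, f)) (Function('v')(f) = Add(-7, Mul(f, -2)) = Add(-7, Mul(-2, f)))
T = 165 (T = Mul(-5, -33) = 165)
Pow(Add(Function('v')(-4), Mul(73, Pow(T, -1))), 2) = Pow(Add(Add(-7, Mul(-2, -4)), Mul(73, Pow(165, -1))), 2) = Pow(Add(Add(-7, 8), Mul(73, Rational(1, 165))), 2) = Pow(Add(1, Rational(73, 165)), 2) = Pow(Rational(238, 165), 2) = Rational(56644, 27225)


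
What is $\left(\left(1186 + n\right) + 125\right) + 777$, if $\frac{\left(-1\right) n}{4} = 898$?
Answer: $-1504$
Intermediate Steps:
$n = -3592$ ($n = \left(-4\right) 898 = -3592$)
$\left(\left(1186 + n\right) + 125\right) + 777 = \left(\left(1186 - 3592\right) + 125\right) + 777 = \left(-2406 + 125\right) + 777 = -2281 + 777 = -1504$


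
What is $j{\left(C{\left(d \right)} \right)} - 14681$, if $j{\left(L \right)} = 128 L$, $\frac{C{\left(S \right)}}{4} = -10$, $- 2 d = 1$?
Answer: $-19801$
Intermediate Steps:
$d = - \frac{1}{2}$ ($d = \left(- \frac{1}{2}\right) 1 = - \frac{1}{2} \approx -0.5$)
$C{\left(S \right)} = -40$ ($C{\left(S \right)} = 4 \left(-10\right) = -40$)
$j{\left(C{\left(d \right)} \right)} - 14681 = 128 \left(-40\right) - 14681 = -5120 - 14681 = -19801$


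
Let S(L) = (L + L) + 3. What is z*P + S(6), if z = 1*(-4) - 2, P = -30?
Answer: 195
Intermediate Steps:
S(L) = 3 + 2*L (S(L) = 2*L + 3 = 3 + 2*L)
z = -6 (z = -4 - 2 = -6)
z*P + S(6) = -6*(-30) + (3 + 2*6) = 180 + (3 + 12) = 180 + 15 = 195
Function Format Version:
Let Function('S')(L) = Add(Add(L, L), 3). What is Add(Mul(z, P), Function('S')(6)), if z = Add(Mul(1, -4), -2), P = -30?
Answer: 195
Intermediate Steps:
Function('S')(L) = Add(3, Mul(2, L)) (Function('S')(L) = Add(Mul(2, L), 3) = Add(3, Mul(2, L)))
z = -6 (z = Add(-4, -2) = -6)
Add(Mul(z, P), Function('S')(6)) = Add(Mul(-6, -30), Add(3, Mul(2, 6))) = Add(180, Add(3, 12)) = Add(180, 15) = 195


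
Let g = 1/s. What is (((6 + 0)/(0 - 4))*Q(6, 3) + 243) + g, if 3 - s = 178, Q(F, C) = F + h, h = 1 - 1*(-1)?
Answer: 40424/175 ≈ 230.99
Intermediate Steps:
h = 2 (h = 1 + 1 = 2)
Q(F, C) = 2 + F (Q(F, C) = F + 2 = 2 + F)
s = -175 (s = 3 - 1*178 = 3 - 178 = -175)
g = -1/175 (g = 1/(-175) = -1/175 ≈ -0.0057143)
(((6 + 0)/(0 - 4))*Q(6, 3) + 243) + g = (((6 + 0)/(0 - 4))*(2 + 6) + 243) - 1/175 = ((6/(-4))*8 + 243) - 1/175 = ((6*(-¼))*8 + 243) - 1/175 = (-3/2*8 + 243) - 1/175 = (-12 + 243) - 1/175 = 231 - 1/175 = 40424/175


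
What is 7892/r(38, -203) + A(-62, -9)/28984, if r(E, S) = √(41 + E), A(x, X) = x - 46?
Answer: -27/7246 + 7892*√79/79 ≈ 887.92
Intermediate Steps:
A(x, X) = -46 + x
7892/r(38, -203) + A(-62, -9)/28984 = 7892/(√(41 + 38)) + (-46 - 62)/28984 = 7892/(√79) - 108*1/28984 = 7892*(√79/79) - 27/7246 = 7892*√79/79 - 27/7246 = -27/7246 + 7892*√79/79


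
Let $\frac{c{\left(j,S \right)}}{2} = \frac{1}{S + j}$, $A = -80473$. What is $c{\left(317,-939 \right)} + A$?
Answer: $- \frac{25027104}{311} \approx -80473.0$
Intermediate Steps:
$c{\left(j,S \right)} = \frac{2}{S + j}$
$c{\left(317,-939 \right)} + A = \frac{2}{-939 + 317} - 80473 = \frac{2}{-622} - 80473 = 2 \left(- \frac{1}{622}\right) - 80473 = - \frac{1}{311} - 80473 = - \frac{25027104}{311}$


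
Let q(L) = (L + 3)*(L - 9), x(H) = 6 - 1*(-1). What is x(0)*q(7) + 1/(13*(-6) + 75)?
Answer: -421/3 ≈ -140.33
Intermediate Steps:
x(H) = 7 (x(H) = 6 + 1 = 7)
q(L) = (-9 + L)*(3 + L) (q(L) = (3 + L)*(-9 + L) = (-9 + L)*(3 + L))
x(0)*q(7) + 1/(13*(-6) + 75) = 7*(-27 + 7**2 - 6*7) + 1/(13*(-6) + 75) = 7*(-27 + 49 - 42) + 1/(-78 + 75) = 7*(-20) + 1/(-3) = -140 - 1/3 = -421/3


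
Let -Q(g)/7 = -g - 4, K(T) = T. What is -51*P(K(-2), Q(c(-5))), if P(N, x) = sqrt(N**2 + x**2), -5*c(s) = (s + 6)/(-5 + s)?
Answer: -51*sqrt(1989649)/50 ≈ -1438.8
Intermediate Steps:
c(s) = -(6 + s)/(5*(-5 + s)) (c(s) = -(s + 6)/(5*(-5 + s)) = -(6 + s)/(5*(-5 + s)))
Q(g) = 28 + 7*g (Q(g) = -7*(-g - 4) = -7*(-4 - g) = 28 + 7*g)
-51*P(K(-2), Q(c(-5))) = -51*sqrt((-2)**2 + (28 + 7*((-6 - 1*(-5))/(5*(-5 - 5))))**2) = -51*sqrt(4 + (28 + 7*((1/5)*(-6 + 5)/(-10)))**2) = -51*sqrt(4 + (28 + 7*((1/5)*(-1/10)*(-1)))**2) = -51*sqrt(4 + (28 + 7*(1/50))**2) = -51*sqrt(4 + (28 + 7/50)**2) = -51*sqrt(4 + (1407/50)**2) = -51*sqrt(4 + 1979649/2500) = -51*sqrt(1989649)/50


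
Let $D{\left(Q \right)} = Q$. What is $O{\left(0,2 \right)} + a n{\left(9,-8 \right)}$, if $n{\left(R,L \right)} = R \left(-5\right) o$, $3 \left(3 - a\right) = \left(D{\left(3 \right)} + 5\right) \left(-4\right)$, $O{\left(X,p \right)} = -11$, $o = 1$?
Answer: $-626$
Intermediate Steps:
$a = \frac{41}{3}$ ($a = 3 - \frac{\left(3 + 5\right) \left(-4\right)}{3} = 3 - \frac{8 \left(-4\right)}{3} = 3 - - \frac{32}{3} = 3 + \frac{32}{3} = \frac{41}{3} \approx 13.667$)
$n{\left(R,L \right)} = - 5 R$ ($n{\left(R,L \right)} = R \left(-5\right) 1 = - 5 R 1 = - 5 R$)
$O{\left(0,2 \right)} + a n{\left(9,-8 \right)} = -11 + \frac{41 \left(\left(-5\right) 9\right)}{3} = -11 + \frac{41}{3} \left(-45\right) = -11 - 615 = -626$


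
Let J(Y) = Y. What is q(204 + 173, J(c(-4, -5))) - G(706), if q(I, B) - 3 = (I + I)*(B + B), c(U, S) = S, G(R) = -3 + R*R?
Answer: -505970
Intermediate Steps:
G(R) = -3 + R**2
q(I, B) = 3 + 4*B*I (q(I, B) = 3 + (I + I)*(B + B) = 3 + (2*I)*(2*B) = 3 + 4*B*I)
q(204 + 173, J(c(-4, -5))) - G(706) = (3 + 4*(-5)*(204 + 173)) - (-3 + 706**2) = (3 + 4*(-5)*377) - (-3 + 498436) = (3 - 7540) - 1*498433 = -7537 - 498433 = -505970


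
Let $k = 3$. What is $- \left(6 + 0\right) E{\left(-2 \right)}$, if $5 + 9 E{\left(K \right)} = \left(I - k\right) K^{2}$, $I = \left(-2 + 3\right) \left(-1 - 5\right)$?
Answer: $\frac{82}{3} \approx 27.333$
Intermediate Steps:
$I = -6$ ($I = 1 \left(-6\right) = -6$)
$E{\left(K \right)} = - \frac{5}{9} - K^{2}$ ($E{\left(K \right)} = - \frac{5}{9} + \frac{\left(-6 - 3\right) K^{2}}{9} = - \frac{5}{9} + \frac{\left(-9\right) K^{2}}{9} = - \frac{5}{9} - K^{2}$)
$- \left(6 + 0\right) E{\left(-2 \right)} = - \left(6 + 0\right) \left(- \frac{5}{9} - \left(-2\right)^{2}\right) = - 6 \left(- \frac{5}{9} - 4\right) = - \frac{6 \left(-41\right)}{9} = \left(-1\right) \left(- \frac{82}{3}\right) = \frac{82}{3}$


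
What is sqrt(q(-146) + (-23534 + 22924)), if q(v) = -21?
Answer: I*sqrt(631) ≈ 25.12*I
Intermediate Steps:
sqrt(q(-146) + (-23534 + 22924)) = sqrt(-21 + (-23534 + 22924)) = sqrt(-21 - 610) = sqrt(-631) = I*sqrt(631)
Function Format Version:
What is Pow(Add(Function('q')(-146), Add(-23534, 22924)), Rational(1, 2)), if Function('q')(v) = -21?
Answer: Mul(I, Pow(631, Rational(1, 2))) ≈ Mul(25.120, I)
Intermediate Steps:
Pow(Add(Function('q')(-146), Add(-23534, 22924)), Rational(1, 2)) = Pow(Add(-21, Add(-23534, 22924)), Rational(1, 2)) = Pow(Add(-21, -610), Rational(1, 2)) = Pow(-631, Rational(1, 2)) = Mul(I, Pow(631, Rational(1, 2)))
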